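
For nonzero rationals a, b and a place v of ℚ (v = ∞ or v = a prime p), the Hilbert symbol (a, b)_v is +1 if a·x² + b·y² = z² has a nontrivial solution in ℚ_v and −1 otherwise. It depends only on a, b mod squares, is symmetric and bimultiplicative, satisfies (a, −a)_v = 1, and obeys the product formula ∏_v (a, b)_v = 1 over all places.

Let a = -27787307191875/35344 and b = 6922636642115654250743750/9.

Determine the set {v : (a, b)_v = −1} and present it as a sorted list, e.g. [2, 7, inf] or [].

[2, 3, 5, 17]

Mod squares: a ≡ -3, b ≡ 1190. Check v ∈ {∞, 2, 3, 5, 7, 11, 17, 19, 23, 29, 31, 47}.
v=11: a=11^2·(≡6), b=11^0·(≡8) mod 11; (6|11)=-1, (8|11)=-1; (−1)^{2·0·5}·(-1)^0·(-1)^2 = +1.
v=2: v_2(a)=-4, v_2(b)=1; units ≡ 5, 3 (mod 8); ε·ε+αω+βω = 0·1+-4·1+1·1 ≡ 1  ⇒  (a,b)_2 = -1.
v=17: a=17^2·(≡5), b=17^7·(≡1) mod 17; (5|17)=-1, (1|17)=+1; (−1)^{2·7·8}·(-1)^7·(+1)^2 = -1.
v=47: a=47^-2·(≡30), b=47^0·(≡13) mod 47; (30|47)=-1, (13|47)=-1; (−1)^{-2·0·23}·(-1)^0·(-1)^-2 = +1.
v=29: a=29^0·(≡14), b=29^2·(≡4) mod 29; (14|29)=-1, (4|29)=+1; (−1)^{0·2·14}·(-1)^2·(+1)^0 = +1.
v=∞: -3 < 0 and 1190 > 0  ⇒  (a,b)_∞ = +1.
v=3: a=3^3·(≡2), b=3^-2·(≡2) mod 3; (2|3)=-1, (2|3)=-1; (−1)^{3·-2·1}·(-1)^-2·(-1)^3 = -1.
v=31: a=31^2·(≡28), b=31^0·(≡3) mod 31; (28|31)=+1, (3|31)=-1; (−1)^{2·0·15}·(+1)^0·(-1)^2 = +1.
v=23: a=23^0·(≡20), b=23^2·(≡11) mod 23; (20|23)=-1, (11|23)=-1; (−1)^{0·2·11}·(-1)^2·(-1)^0 = +1.
v=19: a=19^0·(≡5), b=19^2·(≡3) mod 19; (5|19)=+1, (3|19)=-1; (−1)^{0·2·9}·(+1)^2·(-1)^0 = +1.
v=5: a=5^4·(≡2), b=5^5·(≡2) mod 5; (2|5)=-1, (2|5)=-1; (−1)^{4·5·2}·(-1)^5·(-1)^4 = -1.
v=7: a=7^2·(≡2), b=7^5·(≡4) mod 7; (2|7)=+1, (4|7)=+1; (−1)^{2·5·3}·(+1)^5·(+1)^2 = +1.
|Ram(-3, 1190)| = 4, even; anisotropic at {2, 3, 5, 17}.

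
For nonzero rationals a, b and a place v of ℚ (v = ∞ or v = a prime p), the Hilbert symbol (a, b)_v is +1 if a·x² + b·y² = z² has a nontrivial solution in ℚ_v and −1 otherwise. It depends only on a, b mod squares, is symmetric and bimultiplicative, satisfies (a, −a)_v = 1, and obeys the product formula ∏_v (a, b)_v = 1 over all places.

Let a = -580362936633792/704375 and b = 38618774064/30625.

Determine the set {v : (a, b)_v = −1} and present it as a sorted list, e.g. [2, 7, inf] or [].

(a, b) ≡ (-5681, 19) mod (ℚ^×)²; places V = {2, 3, 5, 7, 13, 17, 19, 23, ∞}.
(a,b)_19: α=1, u≡4; β=1, v≡16 (mod 19); (4|19)=+1, (16|19)=+1; sign (−1)^1·+1^1·+1^1 = -1.
(a,b)_3: α=2, u≡1; β=2, v≡1 (mod 3); (1|3)=+1, (1|3)=+1; sign (−1)^0·+1^2·+1^2 = +1.
(a,b)_23: α=-1, u≡2; β=0, v≡10 (mod 23); (2|23)=+1, (10|23)=-1; sign (−1)^0·+1^0·-1^-1 = -1.
(a,b)_17: α=6, u≡6; β=4, v≡15 (mod 17); (6|17)=-1, (15|17)=+1; sign (−1)^0·-1^4·+1^6 = +1.
(a,b)_5: α=-4, u≡4; β=-4, v≡1 (mod 5); (4|5)=+1, (1|5)=+1; sign (−1)^0·+1^-4·+1^-4 = +1.
(a,b)_13: α=3, u≡6; β=2, v≡8 (mod 13); (6|13)=-1, (8|13)=-1; sign (−1)^0·-1^2·-1^3 = -1.
(a,b)_2: α=6, β=4; u≡7, v≡3 (mod 8); ε(u)ε(v)=1·1, αω(v)=6·1, βω(u)=4·0; sum ≡ 1  ⇒  -1.
(a,b)_∞: sgn(-5681)=−, sgn(19)=+, so +1.
(a,b)_7: α=-2, u≡6; β=-2, v≡5 (mod 7); (6|7)=-1, (5|7)=-1; sign (−1)^0·-1^-2·-1^-2 = +1.
Ram(-5681, 19) = {2, 13, 19, 23}; no ℚ_2-point on the conic.

[2, 13, 19, 23]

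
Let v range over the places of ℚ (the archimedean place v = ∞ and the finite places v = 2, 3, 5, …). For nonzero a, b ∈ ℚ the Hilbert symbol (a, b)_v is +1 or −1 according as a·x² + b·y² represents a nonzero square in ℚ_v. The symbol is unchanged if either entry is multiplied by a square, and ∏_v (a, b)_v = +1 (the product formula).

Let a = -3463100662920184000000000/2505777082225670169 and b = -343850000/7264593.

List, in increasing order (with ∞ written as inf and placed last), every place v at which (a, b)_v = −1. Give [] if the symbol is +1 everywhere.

[3, 5, 11, 13, 19, inf]

(a, b) ≡ (-692835, -3705) mod (ℚ^×)²; places V = {2, 3, 5, 7, 11, 13, 17, 19, 23, ∞}.
(a,b)_5: α=9, u≡3; β=5, v≡1 (mod 5); (3|5)=-1, (1|5)=+1; sign (−1)^0·-1^5·+1^9 = -1.
(a,b)_23: α=6, u≡20; β=2, v≡22 (mod 23); (20|23)=-1, (22|23)=-1; sign (−1)^0·-1^2·-1^6 = +1.
(a,b)_13: α=3, u≡2; β=1, v≡9 (mod 13); (2|13)=-1, (9|13)=+1; sign (−1)^0·-1^1·+1^3 = -1.
(a,b)_7: α=-6, u≡1; β=-2, v≡6 (mod 7); (1|7)=+1, (6|7)=-1; sign (−1)^0·+1^-2·-1^-6 = +1.
(a,b)_11: α=3, u≡5; β=0, v≡2 (mod 11); (5|11)=+1, (2|11)=-1; sign (−1)^0·+1^0·-1^3 = -1.
(a,b)_19: α=-3, u≡12; β=-1, v≡3 (mod 19); (12|19)=-1, (3|19)=-1; sign (−1)^1·-1^-1·-1^-3 = -1.
(a,b)_17: α=-5, u≡5; β=-2, v≡13 (mod 17); (5|17)=-1, (13|17)=+1; sign (−1)^0·-1^-2·+1^-5 = +1.
(a,b)_2: α=12, β=4; u≡5, v≡7 (mod 8); ε(u)ε(v)=0·1, αω(v)=12·0, βω(u)=4·1; sum ≡ 0  ⇒  +1.
(a,b)_3: α=-7, u≡1; β=-3, v≡1 (mod 3); (1|3)=+1, (1|3)=+1; sign (−1)^1·+1^-3·+1^-7 = -1.
(a,b)_∞: sgn(-692835)=−, sgn(-3705)=−, so -1.
Ram(-692835, -3705) = {3, 5, 11, 13, 19, ∞}; no ℚ_3-point on the conic.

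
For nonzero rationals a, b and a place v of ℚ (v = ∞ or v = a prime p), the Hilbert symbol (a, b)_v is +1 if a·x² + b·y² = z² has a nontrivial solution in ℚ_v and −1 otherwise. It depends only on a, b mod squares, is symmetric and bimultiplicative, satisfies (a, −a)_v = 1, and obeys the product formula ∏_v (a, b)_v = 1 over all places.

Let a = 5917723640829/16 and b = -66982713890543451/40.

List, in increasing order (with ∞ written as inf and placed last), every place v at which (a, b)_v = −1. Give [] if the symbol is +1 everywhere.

Mod squares: a ≡ 46189, b ≡ -881790. Check v ∈ {∞, 2, 3, 5, 7, 11, 13, 17, 19}.
v=3: a=3^2·(≡1), b=3^3·(≡1) mod 3; (1|3)=+1, (1|3)=+1; (−1)^{2·3·1}·(+1)^3·(+1)^2 = +1.
v=17: a=17^1·(≡10), b=17^1·(≡12) mod 17; (10|17)=-1, (12|17)=-1; (−1)^{1·1·8}·(-1)^1·(-1)^1 = +1.
v=13: a=13^1·(≡4), b=13^1·(≡9) mod 13; (4|13)=+1, (9|13)=+1; (−1)^{1·1·6}·(+1)^1·(+1)^1 = +1.
v=5: a=5^0·(≡4), b=5^-1·(≡3) mod 5; (4|5)=+1, (3|5)=-1; (−1)^{0·-1·2}·(+1)^-1·(-1)^0 = +1.
v=∞: 46189 > 0 and -881790 < 0  ⇒  (a,b)_∞ = +1.
v=19: a=19^1·(≡2), b=19^1·(≡4) mod 19; (2|19)=-1, (4|19)=+1; (−1)^{1·1·9}·(-1)^1·(+1)^1 = +1.
v=11: a=11^3·(≡7), b=11^4·(≡3) mod 11; (7|11)=-1, (3|11)=+1; (−1)^{3·4·5}·(-1)^4·(+1)^3 = +1.
v=7: a=7^6·(≡6), b=7^9·(≡2) mod 7; (6|7)=-1, (2|7)=+1; (−1)^{6·9·3}·(-1)^9·(+1)^6 = -1.
v=2: v_2(a)=-4, v_2(b)=-3; units ≡ 5, 1 (mod 8); ε·ε+αω+βω = 0·0+-4·0+-3·1 ≡ 1  ⇒  (a,b)_2 = -1.
(46189, -881790 / ℚ) ramifies at {2, 7}: a division algebra.

[2, 7]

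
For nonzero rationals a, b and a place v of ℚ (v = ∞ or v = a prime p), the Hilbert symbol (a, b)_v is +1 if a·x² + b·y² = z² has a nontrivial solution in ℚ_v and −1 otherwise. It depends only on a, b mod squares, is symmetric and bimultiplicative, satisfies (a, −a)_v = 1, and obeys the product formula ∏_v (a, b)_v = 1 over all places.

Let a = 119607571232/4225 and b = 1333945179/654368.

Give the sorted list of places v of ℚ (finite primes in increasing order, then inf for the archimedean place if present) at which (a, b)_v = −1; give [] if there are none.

(a, b) ≡ (57362, 38) mod (ℚ^×)²; places V = {2, 3, 5, 7, 11, 13, 19, 23, 29, 43, ∞}.
(a,b)_3: α=0, u≡2; β=4, v≡2 (mod 3); (2|3)=-1, (2|3)=-1; sign (−1)^0·-1^4·-1^0 = +1.
(a,b)_29: α=1, u≡5; β=0, v≡16 (mod 29); (5|29)=+1, (16|29)=+1; sign (−1)^0·+1^0·+1^1 = +1.
(a,b)_7: α=0, u≡4; β=4, v≡3 (mod 7); (4|7)=+1, (3|7)=-1; sign (−1)^0·+1^4·-1^0 = +1.
(a,b)_2: α=5, β=-5; u≡1, v≡3 (mod 8); ε(u)ε(v)=0·1, αω(v)=5·1, βω(u)=-5·0; sum ≡ 1  ⇒  -1.
(a,b)_11: α=0, u≡6; β=-2, v≡4 (mod 11); (6|11)=-1, (4|11)=+1; sign (−1)^0·-1^-2·+1^0 = +1.
(a,b)_5: α=-2, u≡3; β=0, v≡3 (mod 5); (3|5)=-1, (3|5)=-1; sign (−1)^0·-1^0·-1^-2 = +1.
(a,b)_19: α=4, u≡5; β=3, v≡2 (mod 19); (5|19)=+1, (2|19)=-1; sign (−1)^0·+1^3·-1^4 = +1.
(a,b)_23: α=1, u≡7; β=0, v≡7 (mod 23); (7|23)=-1, (7|23)=-1; sign (−1)^0·-1^0·-1^1 = -1.
(a,b)_13: α=-2, u≡7; β=-2, v≡9 (mod 13); (7|13)=-1, (9|13)=+1; sign (−1)^0·-1^-2·+1^-2 = +1.
(a,b)_∞: sgn(57362)=+, sgn(38)=+, so +1.
(a,b)_43: α=1, u≡6; β=0, v≡15 (mod 43); (6|43)=+1, (15|43)=+1; sign (−1)^0·+1^0·+1^1 = +1.
(57362, 38 / ℚ) ramifies at {2, 23}: a division algebra.

[2, 23]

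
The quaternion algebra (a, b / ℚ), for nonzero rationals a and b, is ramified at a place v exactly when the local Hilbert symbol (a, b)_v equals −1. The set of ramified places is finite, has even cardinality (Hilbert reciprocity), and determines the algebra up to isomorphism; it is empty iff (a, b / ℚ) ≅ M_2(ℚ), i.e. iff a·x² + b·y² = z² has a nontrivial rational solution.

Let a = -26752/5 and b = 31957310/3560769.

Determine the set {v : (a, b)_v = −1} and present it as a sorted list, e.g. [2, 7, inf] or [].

[11, 19]

Mod squares: a ≡ -2090, b ≡ 110. Check v ∈ {∞, 2, 3, 5, 7, 11, 17, 19, 37}.
v=17: a=17^0·(≡8), b=17^-2·(≡1) mod 17; (8|17)=+1, (1|17)=+1; (−1)^{0·-2·8}·(+1)^-2·(+1)^0 = +1.
v=11: a=11^1·(≡2), b=11^3·(≡10) mod 11; (2|11)=-1, (10|11)=-1; (−1)^{1·3·5}·(-1)^3·(-1)^1 = -1.
v=19: a=19^1·(≡11), b=19^0·(≡3) mod 19; (11|19)=+1, (3|19)=-1; (−1)^{1·0·9}·(+1)^0·(-1)^1 = -1.
v=7: a=7^0·(≡6), b=7^4·(≡5) mod 7; (6|7)=-1, (5|7)=-1; (−1)^{0·4·3}·(-1)^4·(-1)^0 = +1.
v=3: a=3^0·(≡1), b=3^-2·(≡2) mod 3; (1|3)=+1, (2|3)=-1; (−1)^{0·-2·1}·(+1)^-2·(-1)^0 = +1.
v=37: a=37^0·(≡22), b=37^-2·(≡7) mod 37; (22|37)=-1, (7|37)=+1; (−1)^{0·-2·18}·(-1)^-2·(+1)^0 = +1.
v=2: v_2(a)=7, v_2(b)=1; units ≡ 3, 7 (mod 8); ε·ε+αω+βω = 1·1+7·0+1·1 ≡ 0  ⇒  (a,b)_2 = +1.
v=∞: -2090 < 0 and 110 > 0  ⇒  (a,b)_∞ = +1.
v=5: a=5^-1·(≡3), b=5^1·(≡3) mod 5; (3|5)=-1, (3|5)=-1; (−1)^{-1·1·2}·(-1)^1·(-1)^-1 = +1.
Ram(-2090, 110) = {11, 19}; no ℚ_11-point on the conic.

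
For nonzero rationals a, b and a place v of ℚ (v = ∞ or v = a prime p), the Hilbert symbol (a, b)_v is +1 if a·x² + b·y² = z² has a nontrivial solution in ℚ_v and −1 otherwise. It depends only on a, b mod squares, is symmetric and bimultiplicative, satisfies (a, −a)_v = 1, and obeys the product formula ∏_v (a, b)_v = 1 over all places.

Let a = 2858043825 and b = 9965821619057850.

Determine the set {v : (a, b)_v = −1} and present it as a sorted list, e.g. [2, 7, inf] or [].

Mod squares: a ≡ 897, b ≡ 714. Check v ∈ {∞, 2, 3, 5, 7, 13, 17, 23}.
v=∞: 897 > 0 and 714 > 0  ⇒  (a,b)_∞ = +1.
v=13: a=13^1·(≡12), b=13^2·(≡3) mod 13; (12|13)=+1, (3|13)=+1; (−1)^{1·2·6}·(+1)^2·(+1)^1 = +1.
v=23: a=23^1·(≡8), b=23^2·(≡12) mod 23; (8|23)=+1, (12|23)=+1; (−1)^{1·2·11}·(+1)^2·(+1)^1 = +1.
v=2: v_2(a)=0, v_2(b)=1; units ≡ 1, 5 (mod 8); ε·ε+αω+βω = 0·0+0·1+1·0 ≡ 0  ⇒  (a,b)_2 = +1.
v=3: a=3^3·(≡2), b=3^3·(≡1) mod 3; (2|3)=-1, (1|3)=+1; (−1)^{3·3·1}·(-1)^3·(+1)^3 = +1.
v=5: a=5^2·(≡3), b=5^2·(≡4) mod 5; (3|5)=-1, (4|5)=+1; (−1)^{2·2·2}·(-1)^2·(+1)^2 = +1.
v=7: a=7^2·(≡2), b=7^5·(≡4) mod 7; (2|7)=+1, (4|7)=+1; (−1)^{2·5·3}·(+1)^5·(+1)^2 = +1.
v=17: a=17^2·(≡15), b=17^3·(≡16) mod 17; (15|17)=+1, (16|17)=+1; (−1)^{2·3·8}·(+1)^3·(+1)^2 = +1.
Ram(a, b) = ∅: the form 897·x² + 714·y² − z² is isotropic over every ℚ_v, so by Hasse–Minkowski it is isotropic over ℚ.

[]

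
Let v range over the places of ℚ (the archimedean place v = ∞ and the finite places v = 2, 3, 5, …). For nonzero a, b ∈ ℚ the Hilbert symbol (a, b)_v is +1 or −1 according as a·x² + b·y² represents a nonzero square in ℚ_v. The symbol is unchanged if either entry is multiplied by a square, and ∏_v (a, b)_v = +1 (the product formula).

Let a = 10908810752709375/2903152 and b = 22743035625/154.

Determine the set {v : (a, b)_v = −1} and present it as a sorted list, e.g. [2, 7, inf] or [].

Mod squares: a ≡ 6545, b ≡ 8778. Check v ∈ {∞, 2, 3, 5, 7, 11, 17, 19, 23, 47}.
v=11: a=11^1·(≡9), b=11^-1·(≡8) mod 11; (9|11)=+1, (8|11)=-1; (−1)^{1·-1·5}·(+1)^-1·(-1)^1 = +1.
v=5: a=5^5·(≡1), b=5^4·(≡3) mod 5; (1|5)=+1, (3|5)=-1; (−1)^{5·4·2}·(+1)^4·(-1)^5 = -1.
v=19: a=19^2·(≡4), b=19^1·(≡16) mod 19; (4|19)=+1, (16|19)=+1; (−1)^{2·1·9}·(+1)^1·(+1)^2 = +1.
v=2: v_2(a)=-4, v_2(b)=-1; units ≡ 1, 5 (mod 8); ε·ε+αω+βω = 0·0+-4·1+-1·0 ≡ 0  ⇒  (a,b)_2 = +1.
v=∞: 6545 > 0 and 8778 > 0  ⇒  (a,b)_∞ = +1.
v=17: a=17^3·(≡3), b=17^2·(≡7) mod 17; (3|17)=-1, (7|17)=-1; (−1)^{3·2·8}·(-1)^2·(-1)^3 = -1.
v=3: a=3^4·(≡2), b=3^1·(≡1) mod 3; (2|3)=-1, (1|3)=+1; (−1)^{4·1·1}·(-1)^1·(+1)^4 = -1.
v=7: a=7^-3·(≡2), b=7^-1·(≡2) mod 7; (2|7)=+1, (2|7)=+1; (−1)^{-3·-1·3}·(+1)^-1·(+1)^-3 = -1.
v=47: a=47^2·(≡21), b=47^2·(≡32) mod 47; (21|47)=+1, (32|47)=+1; (−1)^{2·2·23}·(+1)^2·(+1)^2 = +1.
v=23: a=23^-2·(≡12), b=23^0·(≡7) mod 23; (12|23)=+1, (7|23)=-1; (−1)^{-2·0·11}·(+1)^0·(-1)^-2 = +1.
(6545, 8778 / ℚ) ramifies at {3, 5, 7, 17}: a division algebra.

[3, 5, 7, 17]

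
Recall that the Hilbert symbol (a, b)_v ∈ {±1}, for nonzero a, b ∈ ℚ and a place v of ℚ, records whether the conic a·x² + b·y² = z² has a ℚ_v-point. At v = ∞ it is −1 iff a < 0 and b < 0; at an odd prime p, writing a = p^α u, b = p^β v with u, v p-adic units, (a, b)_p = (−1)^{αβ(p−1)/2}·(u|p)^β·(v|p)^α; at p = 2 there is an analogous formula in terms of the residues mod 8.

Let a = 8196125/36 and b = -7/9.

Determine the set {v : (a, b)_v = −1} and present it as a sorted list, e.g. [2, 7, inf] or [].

Mod squares: a ≡ 327845, b ≡ -7. Check v ∈ {∞, 2, 3, 5, 7, 17, 19, 29}.
v=29: a=29^1·(≡7), b=29^0·(≡25) mod 29; (7|29)=+1, (25|29)=+1; (−1)^{1·0·14}·(+1)^0·(+1)^1 = +1.
v=17: a=17^1·(≡11), b=17^0·(≡3) mod 17; (11|17)=-1, (3|17)=-1; (−1)^{1·0·8}·(-1)^0·(-1)^1 = -1.
v=19: a=19^1·(≡10), b=19^0·(≡14) mod 19; (10|19)=-1, (14|19)=-1; (−1)^{1·0·9}·(-1)^0·(-1)^1 = -1.
v=3: a=3^-2·(≡2), b=3^-2·(≡2) mod 3; (2|3)=-1, (2|3)=-1; (−1)^{-2·-2·1}·(-1)^-2·(-1)^-2 = +1.
v=∞: 327845 > 0 and -7 < 0  ⇒  (a,b)_∞ = +1.
v=2: v_2(a)=-2, v_2(b)=0; units ≡ 5, 1 (mod 8); ε·ε+αω+βω = 0·0+-2·0+0·1 ≡ 0  ⇒  (a,b)_2 = +1.
v=7: a=7^1·(≡6), b=7^1·(≡3) mod 7; (6|7)=-1, (3|7)=-1; (−1)^{1·1·3}·(-1)^1·(-1)^1 = -1.
v=5: a=5^3·(≡4), b=5^0·(≡2) mod 5; (4|5)=+1, (2|5)=-1; (−1)^{3·0·2}·(+1)^0·(-1)^3 = -1.
|Ram(327845, -7)| = 4, even; anisotropic at {5, 7, 17, 19}.

[5, 7, 17, 19]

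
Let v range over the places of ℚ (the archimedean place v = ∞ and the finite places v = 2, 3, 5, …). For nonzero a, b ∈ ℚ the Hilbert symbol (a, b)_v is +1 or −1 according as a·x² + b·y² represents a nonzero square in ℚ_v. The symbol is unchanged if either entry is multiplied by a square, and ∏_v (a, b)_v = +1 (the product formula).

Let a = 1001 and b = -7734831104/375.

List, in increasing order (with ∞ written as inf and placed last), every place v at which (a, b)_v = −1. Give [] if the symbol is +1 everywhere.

[3, 11]

(a, b) ≡ (1001, -390) mod (ℚ^×)²; places V = {2, 3, 5, 7, 11, 13, ∞}.
(a,b)_3: α=0, u≡2; β=-1, v≡2 (mod 3); (2|3)=-1, (2|3)=-1; sign (−1)^0·-1^-1·-1^0 = -1.
(a,b)_∞: sgn(1001)=+, sgn(-390)=−, so +1.
(a,b)_13: α=1, u≡12; β=1, v≡9 (mod 13); (12|13)=+1, (9|13)=+1; sign (−1)^0·+1^1·+1^1 = +1.
(a,b)_5: α=0, u≡1; β=-3, v≡2 (mod 5); (1|5)=+1, (2|5)=-1; sign (−1)^0·+1^-3·-1^0 = +1.
(a,b)_2: α=0, β=11; u≡1, v≡5 (mod 8); ε(u)ε(v)=0·0, αω(v)=0·1, βω(u)=11·0; sum ≡ 0  ⇒  +1.
(a,b)_11: α=1, u≡3; β=2, v≡10 (mod 11); (3|11)=+1, (10|11)=-1; sign (−1)^0·+1^2·-1^1 = -1.
(a,b)_7: α=1, u≡3; β=4, v≡2 (mod 7); (3|7)=-1, (2|7)=+1; sign (−1)^0·-1^4·+1^1 = +1.
|Ram(1001, -390)| = 2, even; anisotropic at {3, 11}.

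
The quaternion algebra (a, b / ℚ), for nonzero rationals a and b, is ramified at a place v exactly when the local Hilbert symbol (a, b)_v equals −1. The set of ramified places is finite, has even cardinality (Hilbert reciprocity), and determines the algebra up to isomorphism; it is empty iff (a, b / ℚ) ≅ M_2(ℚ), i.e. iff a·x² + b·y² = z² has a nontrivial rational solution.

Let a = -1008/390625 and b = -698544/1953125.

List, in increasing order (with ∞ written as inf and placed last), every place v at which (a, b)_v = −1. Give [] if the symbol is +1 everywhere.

(a, b) ≡ (-7, -55) mod (ℚ^×)²; places V = {2, 3, 5, 7, 11, ∞}.
(a,b)_5: α=-8, u≡2; β=-9, v≡1 (mod 5); (2|5)=-1, (1|5)=+1; sign (−1)^0·-1^-9·+1^-8 = -1.
(a,b)_∞: sgn(-7)=−, sgn(-55)=−, so -1.
(a,b)_2: α=4, β=4; u≡1, v≡1 (mod 8); ε(u)ε(v)=0·0, αω(v)=4·0, βω(u)=4·0; sum ≡ 0  ⇒  +1.
(a,b)_3: α=2, u≡2; β=4, v≡2 (mod 3); (2|3)=-1, (2|3)=-1; sign (−1)^0·-1^4·-1^2 = +1.
(a,b)_7: α=1, u≡6; β=2, v≡4 (mod 7); (6|7)=-1, (4|7)=+1; sign (−1)^0·-1^2·+1^1 = +1.
(a,b)_11: α=0, u≡1; β=1, v≡6 (mod 11); (1|11)=+1, (6|11)=-1; sign (−1)^0·+1^1·-1^0 = +1.
|Ram(-7, -55)| = 2, even; anisotropic at {5, ∞}.

[5, inf]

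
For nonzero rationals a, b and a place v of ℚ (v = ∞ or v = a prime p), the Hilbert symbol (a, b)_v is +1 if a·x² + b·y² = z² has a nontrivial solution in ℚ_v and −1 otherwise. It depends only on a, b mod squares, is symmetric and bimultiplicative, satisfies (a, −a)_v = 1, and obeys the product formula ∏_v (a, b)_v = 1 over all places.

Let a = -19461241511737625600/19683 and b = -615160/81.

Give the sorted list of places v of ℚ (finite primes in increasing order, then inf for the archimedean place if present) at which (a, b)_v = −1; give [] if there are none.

Mod squares: a ≡ -57057, b ≡ -910. Check v ∈ {∞, 2, 3, 5, 7, 11, 13, 19}.
v=∞: -57057 < 0 and -910 < 0  ⇒  (a,b)_∞ = -1.
v=3: a=3^-9·(≡1), b=3^-4·(≡2) mod 3; (1|3)=+1, (2|3)=-1; (−1)^{-9·-4·1}·(+1)^-4·(-1)^-9 = -1.
v=7: a=7^3·(≡1), b=7^1·(≡3) mod 7; (1|7)=+1, (3|7)=-1; (−1)^{3·1·3}·(+1)^1·(-1)^3 = +1.
v=13: a=13^9·(≡11), b=13^3·(≡2) mod 13; (11|13)=-1, (2|13)=-1; (−1)^{9·3·6}·(-1)^3·(-1)^9 = +1.
v=11: a=11^1·(≡5), b=11^0·(≡1) mod 11; (5|11)=+1, (1|11)=+1; (−1)^{1·0·5}·(+1)^0·(+1)^1 = +1.
v=5: a=5^2·(≡2), b=5^1·(≡3) mod 5; (2|5)=-1, (3|5)=-1; (−1)^{2·1·2}·(-1)^1·(-1)^2 = -1.
v=19: a=19^1·(≡18), b=19^0·(≡12) mod 19; (18|19)=-1, (12|19)=-1; (−1)^{1·0·9}·(-1)^0·(-1)^1 = -1.
v=2: v_2(a)=10, v_2(b)=3; units ≡ 7, 1 (mod 8); ε·ε+αω+βω = 1·0+10·0+3·0 ≡ 0  ⇒  (a,b)_2 = +1.
|Ram(-57057, -910)| = 4, even; anisotropic at {3, 5, 19, ∞}.

[3, 5, 19, inf]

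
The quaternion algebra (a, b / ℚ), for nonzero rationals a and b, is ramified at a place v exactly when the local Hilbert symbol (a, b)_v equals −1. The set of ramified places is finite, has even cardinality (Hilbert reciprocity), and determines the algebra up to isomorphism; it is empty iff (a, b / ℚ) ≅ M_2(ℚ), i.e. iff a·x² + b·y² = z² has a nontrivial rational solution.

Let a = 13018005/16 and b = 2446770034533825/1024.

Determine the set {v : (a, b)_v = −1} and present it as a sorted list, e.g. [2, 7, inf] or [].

Mod squares: a ≡ 5005, b ≡ 17. Check v ∈ {∞, 2, 3, 5, 7, 11, 13, 17, 47}.
v=13: a=13^1·(≡7), b=13^2·(≡3) mod 13; (7|13)=-1, (3|13)=+1; (−1)^{1·2·6}·(-1)^2·(+1)^1 = +1.
v=17: a=17^2·(≡5), b=17^3·(≡13) mod 17; (5|17)=-1, (13|17)=+1; (−1)^{2·3·8}·(-1)^3·(+1)^2 = -1.
v=47: a=47^0·(≡23), b=47^2·(≡12) mod 47; (23|47)=-1, (12|47)=+1; (−1)^{0·2·23}·(-1)^2·(+1)^0 = +1.
v=∞: 5005 > 0 and 17 > 0  ⇒  (a,b)_∞ = +1.
v=11: a=11^1·(≡4), b=11^2·(≡8) mod 11; (4|11)=+1, (8|11)=-1; (−1)^{1·2·5}·(+1)^2·(-1)^1 = -1.
v=2: v_2(a)=-4, v_2(b)=-10; units ≡ 5, 1 (mod 8); ε·ε+αω+βω = 0·0+-4·0+-10·1 ≡ 0  ⇒  (a,b)_2 = +1.
v=3: a=3^2·(≡1), b=3^2·(≡2) mod 3; (1|3)=+1, (2|3)=-1; (−1)^{2·2·1}·(+1)^2·(-1)^2 = +1.
v=7: a=7^1·(≡2), b=7^2·(≡3) mod 7; (2|7)=+1, (3|7)=-1; (−1)^{1·2·3}·(+1)^2·(-1)^1 = -1.
v=5: a=5^1·(≡1), b=5^2·(≡2) mod 5; (1|5)=+1, (2|5)=-1; (−1)^{1·2·2}·(+1)^2·(-1)^1 = -1.
(5005, 17 / ℚ) ramifies at {5, 7, 11, 17}: a division algebra.

[5, 7, 11, 17]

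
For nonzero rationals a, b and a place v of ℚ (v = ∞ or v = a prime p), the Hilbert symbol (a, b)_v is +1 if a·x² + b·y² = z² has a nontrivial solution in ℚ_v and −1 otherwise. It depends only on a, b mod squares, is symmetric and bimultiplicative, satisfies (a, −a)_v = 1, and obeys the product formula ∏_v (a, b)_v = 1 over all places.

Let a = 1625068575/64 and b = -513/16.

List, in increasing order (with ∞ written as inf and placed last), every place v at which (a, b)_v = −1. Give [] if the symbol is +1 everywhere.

Mod squares: a ≡ 247, b ≡ -57. Check v ∈ {∞, 2, 3, 5, 13, 19}.
v=19: a=19^3·(≡2), b=19^1·(≡9) mod 19; (2|19)=-1, (9|19)=+1; (−1)^{3·1·9}·(-1)^1·(+1)^3 = +1.
v=3: a=3^6·(≡1), b=3^3·(≡2) mod 3; (1|3)=+1, (2|3)=-1; (−1)^{6·3·1}·(+1)^3·(-1)^6 = +1.
v=∞: 247 > 0 and -57 < 0  ⇒  (a,b)_∞ = +1.
v=2: v_2(a)=-6, v_2(b)=-4; units ≡ 7, 7 (mod 8); ε·ε+αω+βω = 1·1+-6·0+-4·0 ≡ 1  ⇒  (a,b)_2 = -1.
v=5: a=5^2·(≡2), b=5^0·(≡2) mod 5; (2|5)=-1, (2|5)=-1; (−1)^{2·0·2}·(-1)^0·(-1)^2 = +1.
v=13: a=13^1·(≡8), b=13^0·(≡11) mod 13; (8|13)=-1, (11|13)=-1; (−1)^{1·0·6}·(-1)^0·(-1)^1 = -1.
|Ram(247, -57)| = 2, even; anisotropic at {2, 13}.

[2, 13]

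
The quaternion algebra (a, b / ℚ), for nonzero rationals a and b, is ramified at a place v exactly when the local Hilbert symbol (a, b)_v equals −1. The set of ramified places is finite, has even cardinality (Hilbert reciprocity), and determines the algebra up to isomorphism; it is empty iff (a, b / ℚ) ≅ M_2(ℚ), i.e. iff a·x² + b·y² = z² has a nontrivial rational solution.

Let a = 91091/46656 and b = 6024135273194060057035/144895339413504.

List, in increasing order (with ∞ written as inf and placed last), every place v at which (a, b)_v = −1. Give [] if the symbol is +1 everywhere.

Mod squares: a ≡ 11, b ≡ 1137235. Check v ∈ {∞, 2, 3, 5, 7, 11, 13, 17, 23, 29, 31, 43, 47}.
v=23: a=23^0·(≡22), b=23^1·(≡2) mod 23; (22|23)=-1, (2|23)=+1; (−1)^{0·1·11}·(-1)^1·(+1)^0 = -1.
v=7: a=7^2·(≡4), b=7^4·(≡2) mod 7; (4|7)=+1, (2|7)=+1; (−1)^{2·4·3}·(+1)^4·(+1)^2 = +1.
v=∞: 11 > 0 and 1137235 > 0  ⇒  (a,b)_∞ = +1.
v=3: a=3^-6·(≡2), b=3^-14·(≡1) mod 3; (2|3)=-1, (1|3)=+1; (−1)^{-6·-14·1}·(-1)^-14·(+1)^-6 = +1.
v=5: a=5^0·(≡1), b=5^1·(≡3) mod 5; (1|5)=+1, (3|5)=-1; (−1)^{0·1·2}·(+1)^1·(-1)^0 = +1.
v=31: a=31^0·(≡13), b=31^1·(≡29) mod 31; (13|31)=-1, (29|31)=-1; (−1)^{0·1·15}·(-1)^1·(-1)^0 = -1.
v=47: a=47^0·(≡31), b=47^2·(≡35) mod 47; (31|47)=-1, (35|47)=-1; (−1)^{0·2·23}·(-1)^2·(-1)^0 = +1.
v=2: v_2(a)=-6, v_2(b)=-14; units ≡ 3, 3 (mod 8); ε·ε+αω+βω = 1·1+-6·1+-14·1 ≡ 1  ⇒  (a,b)_2 = -1.
v=11: a=11^1·(≡4), b=11^3·(≡7) mod 11; (4|11)=+1, (7|11)=-1; (−1)^{1·3·5}·(+1)^3·(-1)^1 = +1.
v=43: a=43^0·(≡17), b=43^-2·(≡36) mod 43; (17|43)=+1, (36|43)=+1; (−1)^{0·-2·21}·(+1)^-2·(+1)^0 = +1.
v=29: a=29^0·(≡17), b=29^1·(≡20) mod 29; (17|29)=-1, (20|29)=+1; (−1)^{0·1·14}·(-1)^1·(+1)^0 = -1.
v=17: a=17^0·(≡7), b=17^2·(≡12) mod 17; (7|17)=-1, (12|17)=-1; (−1)^{0·2·8}·(-1)^2·(-1)^0 = +1.
v=13: a=13^2·(≡7), b=13^4·(≡5) mod 13; (7|13)=-1, (5|13)=-1; (−1)^{2·4·6}·(-1)^4·(-1)^2 = +1.
(11, 1137235 / ℚ) ramifies at {2, 23, 29, 31}: a division algebra.

[2, 23, 29, 31]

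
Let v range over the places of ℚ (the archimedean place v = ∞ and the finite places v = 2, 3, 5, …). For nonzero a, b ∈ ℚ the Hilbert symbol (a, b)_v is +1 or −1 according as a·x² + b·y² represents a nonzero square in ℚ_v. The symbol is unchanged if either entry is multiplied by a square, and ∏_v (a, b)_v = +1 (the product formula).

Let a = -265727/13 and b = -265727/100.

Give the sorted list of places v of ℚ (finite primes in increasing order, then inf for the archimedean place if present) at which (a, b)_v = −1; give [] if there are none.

(a, b) ≡ (-70499, -5423) mod (ℚ^×)²; places V = {2, 5, 7, 11, 13, 17, 29, ∞}.
(a,b)_17: α=1, u≡2; β=1, v≡4 (mod 17); (2|17)=+1, (4|17)=+1; sign (−1)^0·+1^1·+1^1 = +1.
(a,b)_∞: sgn(-70499)=−, sgn(-5423)=−, so -1.
(a,b)_2: α=0, β=-2; u≡5, v≡1 (mod 8); ε(u)ε(v)=0·0, αω(v)=0·0, βω(u)=-2·1; sum ≡ 0  ⇒  +1.
(a,b)_5: α=0, u≡1; β=-2, v≡2 (mod 5); (1|5)=+1, (2|5)=-1; sign (−1)^0·+1^-2·-1^0 = +1.
(a,b)_29: α=1, u≡9; β=1, v≡9 (mod 29); (9|29)=+1, (9|29)=+1; sign (−1)^0·+1^1·+1^1 = +1.
(a,b)_11: α=1, u≡5; β=1, v≡10 (mod 11); (5|11)=+1, (10|11)=-1; sign (−1)^1·+1^1·-1^1 = +1.
(a,b)_13: α=-1, u≡6; β=0, v≡5 (mod 13); (6|13)=-1, (5|13)=-1; sign (−1)^0·-1^0·-1^-1 = -1.
(a,b)_7: α=2, u≡5; β=2, v≡1 (mod 7); (5|7)=-1, (1|7)=+1; sign (−1)^0·-1^2·+1^2 = +1.
(-70499, -5423 / ℚ) ramifies at {13, ∞}: a division algebra.

[13, inf]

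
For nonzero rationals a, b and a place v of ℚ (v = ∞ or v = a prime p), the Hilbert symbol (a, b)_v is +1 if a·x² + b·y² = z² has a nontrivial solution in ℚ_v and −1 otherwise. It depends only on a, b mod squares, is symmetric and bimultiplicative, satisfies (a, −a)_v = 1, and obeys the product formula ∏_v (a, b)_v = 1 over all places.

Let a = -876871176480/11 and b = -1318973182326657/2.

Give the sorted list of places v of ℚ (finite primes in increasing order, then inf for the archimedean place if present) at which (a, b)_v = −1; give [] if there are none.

Mod squares: a ≡ -2861430, b ≡ -68034. Check v ∈ {∞, 2, 3, 5, 11, 13, 17, 23, 29}.
v=∞: -2861430 < 0 and -68034 < 0  ⇒  (a,b)_∞ = -1.
v=23: a=23^1·(≡15), b=23^1·(≡6) mod 23; (15|23)=-1, (6|23)=+1; (−1)^{1·1·11}·(-1)^1·(+1)^1 = +1.
v=13: a=13^1·(≡7), b=13^2·(≡8) mod 13; (7|13)=-1, (8|13)=-1; (−1)^{1·2·6}·(-1)^2·(-1)^1 = -1.
v=29: a=29^1·(≡26), b=29^1·(≡8) mod 29; (26|29)=-1, (8|29)=-1; (−1)^{1·1·14}·(-1)^1·(-1)^1 = +1.
v=11: a=11^-1·(≡9), b=11^2·(≡4) mod 11; (9|11)=+1, (4|11)=+1; (−1)^{-1·2·5}·(+1)^2·(+1)^-1 = +1.
v=17: a=17^2·(≡10), b=17^3·(≡5) mod 17; (10|17)=-1, (5|17)=-1; (−1)^{2·3·8}·(-1)^3·(-1)^2 = -1.
v=5: a=5^1·(≡4), b=5^0·(≡4) mod 5; (4|5)=+1, (4|5)=+1; (−1)^{1·0·2}·(+1)^0·(+1)^1 = +1.
v=2: v_2(a)=5, v_2(b)=-1; units ≡ 5, 7 (mod 8); ε·ε+αω+βω = 0·1+5·0+-1·1 ≡ 1  ⇒  (a,b)_2 = -1.
v=3: a=3^7·(≡1), b=3^9·(≡2) mod 3; (1|3)=+1, (2|3)=-1; (−1)^{7·9·1}·(+1)^9·(-1)^7 = +1.
|Ram(-2861430, -68034)| = 4, even; anisotropic at {2, 13, 17, ∞}.

[2, 13, 17, inf]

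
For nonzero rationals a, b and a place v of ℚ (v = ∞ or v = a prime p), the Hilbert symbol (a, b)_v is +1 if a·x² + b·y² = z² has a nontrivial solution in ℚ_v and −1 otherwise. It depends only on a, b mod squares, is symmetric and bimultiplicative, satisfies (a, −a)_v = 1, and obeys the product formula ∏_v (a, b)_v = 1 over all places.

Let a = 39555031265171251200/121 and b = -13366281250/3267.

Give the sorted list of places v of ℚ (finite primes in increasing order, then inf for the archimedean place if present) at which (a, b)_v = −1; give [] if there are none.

(a, b) ≡ (27601098, -52374) mod (ℚ^×)²; places V = {2, 3, 5, 7, 11, 17, 29, 31, 43, ∞}.
(a,b)_11: α=-2, u≡8; β=-2, v≡6 (mod 11); (8|11)=-1, (6|11)=-1; sign (−1)^0·-1^-2·-1^-2 = +1.
(a,b)_43: α=3, u≡6; β=1, v≡18 (mod 43); (6|43)=+1, (18|43)=-1; sign (−1)^1·+1^1·-1^3 = +1.
(a,b)_∞: sgn(27601098)=+, sgn(-52374)=−, so +1.
(a,b)_5: α=2, u≡3; β=6, v≡4 (mod 5); (3|5)=-1, (4|5)=+1; sign (−1)^0·-1^6·+1^2 = +1.
(a,b)_17: α=1, u≡15; β=0, v≡10 (mod 17); (15|17)=+1, (10|17)=-1; sign (−1)^0·+1^0·-1^1 = -1.
(a,b)_2: α=13, β=1; u≡5, v≡5 (mod 8); ε(u)ε(v)=0·0, αω(v)=13·1, βω(u)=1·1; sum ≡ 0  ⇒  +1.
(a,b)_31: α=1, u≡20; β=0, v≡8 (mod 31); (20|31)=+1, (8|31)=+1; sign (−1)^0·+1^0·+1^1 = +1.
(a,b)_3: α=3, u≡2; β=-3, v≡2 (mod 3); (2|3)=-1, (2|3)=-1; sign (−1)^1·-1^-3·-1^3 = -1.
(a,b)_7: α=1, u≡6; β=3, v≡1 (mod 7); (6|7)=-1, (1|7)=+1; sign (−1)^1·-1^3·+1^1 = +1.
(a,b)_29: α=3, u≡18; β=1, v≡26 (mod 29); (18|29)=-1, (26|29)=-1; sign (−1)^0·-1^1·-1^3 = +1.
|Ram(27601098, -52374)| = 2, even; anisotropic at {3, 17}.

[3, 17]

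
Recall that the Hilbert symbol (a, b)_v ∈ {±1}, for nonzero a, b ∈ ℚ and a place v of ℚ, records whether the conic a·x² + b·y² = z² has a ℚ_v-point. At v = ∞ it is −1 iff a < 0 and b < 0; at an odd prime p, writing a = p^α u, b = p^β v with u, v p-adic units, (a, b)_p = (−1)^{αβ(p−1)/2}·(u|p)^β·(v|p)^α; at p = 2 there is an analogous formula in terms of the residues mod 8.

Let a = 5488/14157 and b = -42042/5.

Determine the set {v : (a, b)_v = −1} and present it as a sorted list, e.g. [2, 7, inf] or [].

Mod squares: a ≡ 91, b ≡ -4290. Check v ∈ {∞, 2, 3, 5, 7, 11, 13}.
v=∞: 91 > 0 and -4290 < 0  ⇒  (a,b)_∞ = +1.
v=7: a=7^3·(≡3), b=7^2·(≡2) mod 7; (3|7)=-1, (2|7)=+1; (−1)^{3·2·3}·(-1)^2·(+1)^3 = +1.
v=5: a=5^0·(≡4), b=5^-1·(≡3) mod 5; (4|5)=+1, (3|5)=-1; (−1)^{0·-1·2}·(+1)^-1·(-1)^0 = +1.
v=13: a=13^-1·(≡8), b=13^1·(≡11) mod 13; (8|13)=-1, (11|13)=-1; (−1)^{-1·1·6}·(-1)^1·(-1)^-1 = +1.
v=2: v_2(a)=4, v_2(b)=1; units ≡ 3, 7 (mod 8); ε·ε+αω+βω = 1·1+4·0+1·1 ≡ 0  ⇒  (a,b)_2 = +1.
v=11: a=11^-2·(≡3), b=11^1·(≡10) mod 11; (3|11)=+1, (10|11)=-1; (−1)^{-2·1·5}·(+1)^1·(-1)^-2 = +1.
v=3: a=3^-2·(≡1), b=3^1·(≡1) mod 3; (1|3)=+1, (1|3)=+1; (−1)^{-2·1·1}·(+1)^1·(+1)^-2 = +1.
Every local symbol is +1, so the conic 91·x² + -4290·y² = z² has ℚ_v-points for all v and hence a ℚ-point; (a, b / ℚ) ≅ M_2(ℚ).

[]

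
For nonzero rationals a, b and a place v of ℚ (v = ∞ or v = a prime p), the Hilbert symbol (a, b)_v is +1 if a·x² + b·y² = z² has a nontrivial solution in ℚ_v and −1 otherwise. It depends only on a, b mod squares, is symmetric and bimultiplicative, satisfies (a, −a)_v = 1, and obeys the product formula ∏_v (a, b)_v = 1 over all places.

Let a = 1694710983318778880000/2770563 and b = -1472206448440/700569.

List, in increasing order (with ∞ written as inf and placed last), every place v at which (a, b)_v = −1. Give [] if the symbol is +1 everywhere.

Mod squares: a ≡ 6, b ≡ -910. Check v ∈ {∞, 2, 3, 5, 7, 13, 17, 31}.
v=5: a=5^4·(≡1), b=5^1·(≡3) mod 5; (1|5)=+1, (3|5)=-1; (−1)^{4·1·2}·(+1)^1·(-1)^4 = +1.
v=13: a=13^10·(≡6), b=13^5·(≡2) mod 13; (6|13)=-1, (2|13)=-1; (−1)^{10·5·6}·(-1)^5·(-1)^10 = -1.
v=31: a=31^-4·(≡24), b=31^-2·(≡10) mod 31; (24|31)=-1, (10|31)=+1; (−1)^{-4·-2·15}·(-1)^-2·(+1)^-4 = +1.
v=3: a=3^-1·(≡2), b=3^-6·(≡2) mod 3; (2|3)=-1, (2|3)=-1; (−1)^{-1·-6·1}·(-1)^-6·(-1)^-1 = -1.
v=17: a=17^0·(≡14), b=17^2·(≡13) mod 17; (14|17)=-1, (13|17)=+1; (−1)^{0·2·8}·(-1)^2·(+1)^0 = +1.
v=7: a=7^4·(≡5), b=7^3·(≡5) mod 7; (5|7)=-1, (5|7)=-1; (−1)^{4·3·3}·(-1)^3·(-1)^4 = -1.
v=∞: 6 > 0 and -910 < 0  ⇒  (a,b)_∞ = +1.
v=2: v_2(a)=13, v_2(b)=3; units ≡ 3, 1 (mod 8); ε·ε+αω+βω = 1·0+13·0+3·1 ≡ 1  ⇒  (a,b)_2 = -1.
|Ram(6, -910)| = 4, even; anisotropic at {2, 3, 7, 13}.

[2, 3, 7, 13]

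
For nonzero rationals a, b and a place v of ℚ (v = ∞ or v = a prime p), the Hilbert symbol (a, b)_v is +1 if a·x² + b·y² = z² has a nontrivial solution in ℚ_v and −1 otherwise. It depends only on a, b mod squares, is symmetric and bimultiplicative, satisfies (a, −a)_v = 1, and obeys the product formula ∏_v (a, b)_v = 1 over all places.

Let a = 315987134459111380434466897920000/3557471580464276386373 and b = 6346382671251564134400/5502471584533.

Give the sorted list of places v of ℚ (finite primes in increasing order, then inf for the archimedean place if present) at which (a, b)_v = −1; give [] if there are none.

Mod squares: a ≡ 2873731, b ≡ 133. Check v ∈ {∞, 2, 3, 5, 7, 11, 17, 19, 31, 41}.
v=19: a=19^-5·(≡6), b=19^-1·(≡4) mod 19; (6|19)=+1, (4|19)=+1; (−1)^{-5·-1·9}·(+1)^-1·(+1)^-5 = -1.
v=11: a=11^-6·(≡3), b=11^-4·(≡5) mod 11; (3|11)=+1, (5|11)=+1; (−1)^{-6·-4·5}·(+1)^-4·(+1)^-6 = +1.
v=3: a=3^30·(≡1), b=3^20·(≡1) mod 3; (1|3)=+1, (1|3)=+1; (−1)^{30·20·1}·(+1)^20·(+1)^30 = +1.
v=41: a=41^-5·(≡11), b=41^-4·(≡20) mod 41; (11|41)=-1, (20|41)=+1; (−1)^{-5·-4·20}·(-1)^-4·(+1)^-5 = +1.
v=5: a=5^4·(≡4), b=5^2·(≡2) mod 5; (4|5)=+1, (2|5)=-1; (−1)^{4·2·2}·(+1)^2·(-1)^4 = +1.
v=17: a=17^3·(≡7), b=17^2·(≡7) mod 17; (7|17)=-1, (7|17)=-1; (−1)^{3·2·8}·(-1)^2·(-1)^3 = -1.
v=∞: 2873731 > 0 and 133 > 0  ⇒  (a,b)_∞ = +1.
v=31: a=31^3·(≡3), b=31^2·(≡18) mod 31; (3|31)=-1, (18|31)=+1; (−1)^{3·2·15}·(-1)^2·(+1)^3 = +1.
v=7: a=7^-1·(≡4), b=7^-1·(≡3) mod 7; (4|7)=+1, (3|7)=-1; (−1)^{-1·-1·3}·(+1)^-1·(-1)^-1 = +1.
v=2: v_2(a)=24, v_2(b)=18; units ≡ 3, 5 (mod 8); ε·ε+αω+βω = 1·0+24·1+18·1 ≡ 0  ⇒  (a,b)_2 = +1.
Ram(2873731, 133) = {17, 19}; no ℚ_17-point on the conic.

[17, 19]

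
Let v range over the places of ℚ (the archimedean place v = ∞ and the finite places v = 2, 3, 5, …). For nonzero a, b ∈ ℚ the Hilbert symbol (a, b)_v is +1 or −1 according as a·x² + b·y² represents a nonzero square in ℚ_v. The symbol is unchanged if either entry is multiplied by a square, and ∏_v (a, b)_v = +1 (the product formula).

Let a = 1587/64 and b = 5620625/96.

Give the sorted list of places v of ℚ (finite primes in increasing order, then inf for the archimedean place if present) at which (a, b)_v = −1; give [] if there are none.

[3, 17]

(a, b) ≡ (3, 102) mod (ℚ^×)²; places V = {2, 3, 5, 17, 23, ∞}.
(a,b)_∞: sgn(3)=+, sgn(102)=+, so +1.
(a,b)_2: α=-6, β=-5; u≡3, v≡3 (mod 8); ε(u)ε(v)=1·1, αω(v)=-6·1, βω(u)=-5·1; sum ≡ 0  ⇒  +1.
(a,b)_23: α=2, u≡4; β=2, v≡17 (mod 23); (4|23)=+1, (17|23)=-1; sign (−1)^0·+1^2·-1^2 = +1.
(a,b)_5: α=0, u≡3; β=4, v≡3 (mod 5); (3|5)=-1, (3|5)=-1; sign (−1)^0·-1^4·-1^0 = +1.
(a,b)_17: α=0, u≡7; β=1, v≡7 (mod 17); (7|17)=-1, (7|17)=-1; sign (−1)^0·-1^1·-1^0 = -1.
(a,b)_3: α=1, u≡1; β=-1, v≡1 (mod 3); (1|3)=+1, (1|3)=+1; sign (−1)^1·+1^-1·+1^1 = -1.
Ram(3, 102) = {3, 17}; no ℚ_3-point on the conic.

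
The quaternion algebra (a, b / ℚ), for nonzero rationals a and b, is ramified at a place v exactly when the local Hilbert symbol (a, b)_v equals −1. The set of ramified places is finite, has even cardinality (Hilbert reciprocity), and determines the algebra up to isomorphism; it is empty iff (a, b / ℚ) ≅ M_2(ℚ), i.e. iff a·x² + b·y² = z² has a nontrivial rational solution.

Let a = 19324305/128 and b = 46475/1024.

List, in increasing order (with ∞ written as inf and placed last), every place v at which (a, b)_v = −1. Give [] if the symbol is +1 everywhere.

Mod squares: a ≡ 210, b ≡ 11. Check v ∈ {∞, 2, 3, 5, 7, 11, 13}.
v=13: a=13^2·(≡8), b=13^2·(≡8) mod 13; (8|13)=-1, (8|13)=-1; (−1)^{2·2·6}·(-1)^2·(-1)^2 = +1.
v=2: v_2(a)=-7, v_2(b)=-10; units ≡ 1, 3 (mod 8); ε·ε+αω+βω = 0·1+-7·1+-10·0 ≡ 1  ⇒  (a,b)_2 = -1.
v=∞: 210 > 0 and 11 > 0  ⇒  (a,b)_∞ = +1.
v=7: a=7^1·(≡2), b=7^0·(≡1) mod 7; (2|7)=+1, (1|7)=+1; (−1)^{1·0·3}·(+1)^0·(+1)^1 = +1.
v=3: a=3^3·(≡1), b=3^0·(≡2) mod 3; (1|3)=+1, (2|3)=-1; (−1)^{3·0·1}·(+1)^0·(-1)^3 = -1.
v=11: a=11^2·(≡1), b=11^1·(≡1) mod 11; (1|11)=+1, (1|11)=+1; (−1)^{2·1·5}·(+1)^1·(+1)^2 = +1.
v=5: a=5^1·(≡2), b=5^2·(≡1) mod 5; (2|5)=-1, (1|5)=+1; (−1)^{1·2·2}·(-1)^2·(+1)^1 = +1.
(210, 11 / ℚ) ramifies at {2, 3}: a division algebra.

[2, 3]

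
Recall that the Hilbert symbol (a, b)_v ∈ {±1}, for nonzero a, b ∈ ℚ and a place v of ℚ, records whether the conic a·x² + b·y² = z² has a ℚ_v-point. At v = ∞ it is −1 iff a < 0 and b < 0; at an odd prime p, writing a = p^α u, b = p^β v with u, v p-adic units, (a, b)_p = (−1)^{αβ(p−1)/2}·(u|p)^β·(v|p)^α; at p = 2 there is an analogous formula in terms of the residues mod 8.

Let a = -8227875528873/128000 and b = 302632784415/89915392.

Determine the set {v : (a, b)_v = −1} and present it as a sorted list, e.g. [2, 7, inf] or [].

[5, 7, 13, 19]

(a, b) ≡ (-146965, 11305) mod (ℚ^×)²; places V = {2, 3, 5, 7, 11, 13, 17, 19, ∞}.
(a,b)_11: α=2, u≡6; β=0, v≡10 (mod 11); (6|11)=-1, (10|11)=-1; sign (−1)^0·-1^0·-1^2 = +1.
(a,b)_13: α=5, u≡6; β=4, v≡5 (mod 13); (6|13)=-1, (5|13)=-1; sign (−1)^0·-1^4·-1^5 = -1.
(a,b)_5: α=-3, u≡3; β=1, v≡4 (mod 5); (3|5)=-1, (4|5)=+1; sign (−1)^0·-1^1·+1^-3 = -1.
(a,b)_∞: sgn(-146965)=−, sgn(11305)=+, so +1.
(a,b)_17: α=1, u≡4; β=1, v≡2 (mod 17); (4|17)=+1, (2|17)=+1; sign (−1)^0·+1^1·+1^1 = +1.
(a,b)_7: α=1, u≡3; β=-3, v≡3 (mod 7); (3|7)=-1, (3|7)=-1; sign (−1)^1·-1^-3·-1^1 = -1.
(a,b)_19: α=1, u≡6; β=1, v≡7 (mod 19); (6|19)=+1, (7|19)=+1; sign (−1)^1·+1^1·+1^1 = -1.
(a,b)_2: α=-10, β=-18; u≡3, v≡1 (mod 8); ε(u)ε(v)=1·0, αω(v)=-10·0, βω(u)=-18·1; sum ≡ 0  ⇒  +1.
(a,b)_3: α=4, u≡2; β=8, v≡1 (mod 3); (2|3)=-1, (1|3)=+1; sign (−1)^0·-1^8·+1^4 = +1.
(-146965, 11305 / ℚ) ramifies at {5, 7, 13, 19}: a division algebra.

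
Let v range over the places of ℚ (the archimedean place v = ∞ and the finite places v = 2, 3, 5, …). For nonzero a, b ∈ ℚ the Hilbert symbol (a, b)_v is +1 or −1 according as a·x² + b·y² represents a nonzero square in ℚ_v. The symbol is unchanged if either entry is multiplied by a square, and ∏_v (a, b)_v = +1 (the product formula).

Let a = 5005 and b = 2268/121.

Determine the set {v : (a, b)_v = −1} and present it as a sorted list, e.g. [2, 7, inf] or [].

[5, 7, 11, 13]

(a, b) ≡ (5005, 7) mod (ℚ^×)²; places V = {2, 3, 5, 7, 11, 13, ∞}.
(a,b)_3: α=0, u≡1; β=4, v≡1 (mod 3); (1|3)=+1, (1|3)=+1; sign (−1)^0·+1^4·+1^0 = +1.
(a,b)_13: α=1, u≡8; β=0, v≡8 (mod 13); (8|13)=-1, (8|13)=-1; sign (−1)^0·-1^0·-1^1 = -1.
(a,b)_5: α=1, u≡1; β=0, v≡3 (mod 5); (1|5)=+1, (3|5)=-1; sign (−1)^0·+1^0·-1^1 = -1.
(a,b)_∞: sgn(5005)=+, sgn(7)=+, so +1.
(a,b)_2: α=0, β=2; u≡5, v≡7 (mod 8); ε(u)ε(v)=0·1, αω(v)=0·0, βω(u)=2·1; sum ≡ 0  ⇒  +1.
(a,b)_7: α=1, u≡1; β=1, v≡1 (mod 7); (1|7)=+1, (1|7)=+1; sign (−1)^1·+1^1·+1^1 = -1.
(a,b)_11: α=1, u≡4; β=-2, v≡2 (mod 11); (4|11)=+1, (2|11)=-1; sign (−1)^0·+1^-2·-1^1 = -1.
(5005, 7 / ℚ) ramifies at {5, 7, 11, 13}: a division algebra.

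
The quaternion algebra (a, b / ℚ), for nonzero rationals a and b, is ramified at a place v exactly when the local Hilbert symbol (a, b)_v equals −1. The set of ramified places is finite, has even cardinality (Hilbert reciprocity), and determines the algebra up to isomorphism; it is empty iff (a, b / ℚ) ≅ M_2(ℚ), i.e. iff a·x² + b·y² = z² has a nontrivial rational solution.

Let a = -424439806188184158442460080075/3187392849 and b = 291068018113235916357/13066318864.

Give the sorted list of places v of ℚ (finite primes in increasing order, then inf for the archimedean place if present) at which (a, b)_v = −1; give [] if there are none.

[19, 23]

Mod squares: a ≡ -4123, b ≡ 5957. Check v ∈ {∞, 2, 3, 5, 7, 11, 17, 19, 23, 29, 31, 37, 41}.
v=23: a=23^2·(≡20), b=23^3·(≡6) mod 23; (20|23)=-1, (6|23)=+1; (−1)^{2·3·11}·(-1)^3·(+1)^2 = -1.
v=29: a=29^2·(≡9), b=29^0·(≡18) mod 29; (9|29)=+1, (18|29)=-1; (−1)^{2·0·14}·(+1)^0·(-1)^2 = +1.
v=17: a=17^-2·(≡1), b=17^-2·(≡5) mod 17; (1|17)=+1, (5|17)=-1; (−1)^{-2·-2·8}·(+1)^-2·(-1)^-2 = +1.
v=∞: -4123 < 0 and 5957 > 0  ⇒  (a,b)_∞ = +1.
v=2: v_2(a)=0, v_2(b)=-4; units ≡ 5, 5 (mod 8); ε·ε+αω+βω = 0·0+0·1+-4·1 ≡ 0  ⇒  (a,b)_2 = +1.
v=5: a=5^2·(≡3), b=5^0·(≡3) mod 5; (3|5)=-1, (3|5)=-1; (−1)^{2·0·2}·(-1)^0·(-1)^2 = +1.
v=31: a=31^3·(≡13), b=31^2·(≡14) mod 31; (13|31)=-1, (14|31)=+1; (−1)^{3·2·15}·(-1)^2·(+1)^3 = +1.
v=3: a=3^-8·(≡2), b=3^4·(≡2) mod 3; (2|3)=-1, (2|3)=-1; (−1)^{-8·4·1}·(-1)^4·(-1)^-8 = +1.
v=41: a=41^-2·(≡36), b=41^-4·(≡11) mod 41; (36|41)=+1, (11|41)=-1; (−1)^{-2·-4·20}·(+1)^-4·(-1)^-2 = +1.
v=37: a=37^4·(≡4), b=37^3·(≡13) mod 37; (4|37)=+1, (13|37)=-1; (−1)^{4·3·18}·(+1)^3·(-1)^4 = +1.
v=7: a=7^7·(≡5), b=7^5·(≡1) mod 7; (5|7)=-1, (1|7)=+1; (−1)^{7·5·3}·(-1)^5·(+1)^7 = +1.
v=19: a=19^3·(≡16), b=19^2·(≡12) mod 19; (16|19)=+1, (12|19)=-1; (−1)^{3·2·9}·(+1)^2·(-1)^3 = -1.
v=11: a=11^2·(≡8), b=11^0·(≡7) mod 11; (8|11)=-1, (7|11)=-1; (−1)^{2·0·5}·(-1)^0·(-1)^2 = +1.
Ram(-4123, 5957) = {19, 23}; no ℚ_19-point on the conic.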